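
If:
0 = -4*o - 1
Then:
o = -1/4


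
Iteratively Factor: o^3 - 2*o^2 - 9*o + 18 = (o - 3)*(o^2 + o - 6) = (o - 3)*(o - 2)*(o + 3)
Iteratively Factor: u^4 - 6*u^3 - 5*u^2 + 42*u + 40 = (u + 1)*(u^3 - 7*u^2 + 2*u + 40) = (u + 1)*(u + 2)*(u^2 - 9*u + 20) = (u - 5)*(u + 1)*(u + 2)*(u - 4)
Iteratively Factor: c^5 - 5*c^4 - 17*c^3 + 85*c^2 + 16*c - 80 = (c - 1)*(c^4 - 4*c^3 - 21*c^2 + 64*c + 80) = (c - 5)*(c - 1)*(c^3 + c^2 - 16*c - 16) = (c - 5)*(c - 4)*(c - 1)*(c^2 + 5*c + 4) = (c - 5)*(c - 4)*(c - 1)*(c + 1)*(c + 4)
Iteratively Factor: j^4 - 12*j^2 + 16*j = (j + 4)*(j^3 - 4*j^2 + 4*j) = (j - 2)*(j + 4)*(j^2 - 2*j) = j*(j - 2)*(j + 4)*(j - 2)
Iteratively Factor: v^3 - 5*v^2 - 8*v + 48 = (v + 3)*(v^2 - 8*v + 16) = (v - 4)*(v + 3)*(v - 4)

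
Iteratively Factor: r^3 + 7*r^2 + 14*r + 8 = (r + 4)*(r^2 + 3*r + 2) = (r + 1)*(r + 4)*(r + 2)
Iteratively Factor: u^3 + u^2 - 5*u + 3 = (u - 1)*(u^2 + 2*u - 3) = (u - 1)^2*(u + 3)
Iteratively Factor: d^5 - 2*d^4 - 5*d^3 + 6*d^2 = (d - 3)*(d^4 + d^3 - 2*d^2) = d*(d - 3)*(d^3 + d^2 - 2*d) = d^2*(d - 3)*(d^2 + d - 2) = d^2*(d - 3)*(d - 1)*(d + 2)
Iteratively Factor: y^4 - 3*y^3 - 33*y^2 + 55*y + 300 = (y + 4)*(y^3 - 7*y^2 - 5*y + 75) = (y - 5)*(y + 4)*(y^2 - 2*y - 15) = (y - 5)*(y + 3)*(y + 4)*(y - 5)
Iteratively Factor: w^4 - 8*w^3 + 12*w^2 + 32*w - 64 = (w - 4)*(w^3 - 4*w^2 - 4*w + 16) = (w - 4)*(w + 2)*(w^2 - 6*w + 8) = (w - 4)^2*(w + 2)*(w - 2)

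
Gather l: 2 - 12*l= 2 - 12*l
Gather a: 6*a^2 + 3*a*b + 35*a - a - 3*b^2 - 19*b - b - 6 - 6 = 6*a^2 + a*(3*b + 34) - 3*b^2 - 20*b - 12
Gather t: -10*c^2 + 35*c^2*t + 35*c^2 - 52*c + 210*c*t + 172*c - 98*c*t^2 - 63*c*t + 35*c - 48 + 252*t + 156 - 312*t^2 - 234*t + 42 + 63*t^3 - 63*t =25*c^2 + 155*c + 63*t^3 + t^2*(-98*c - 312) + t*(35*c^2 + 147*c - 45) + 150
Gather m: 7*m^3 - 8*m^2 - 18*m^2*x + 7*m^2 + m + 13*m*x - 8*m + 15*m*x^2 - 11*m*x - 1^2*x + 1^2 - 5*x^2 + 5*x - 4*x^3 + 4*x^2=7*m^3 + m^2*(-18*x - 1) + m*(15*x^2 + 2*x - 7) - 4*x^3 - x^2 + 4*x + 1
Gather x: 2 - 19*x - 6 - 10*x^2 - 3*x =-10*x^2 - 22*x - 4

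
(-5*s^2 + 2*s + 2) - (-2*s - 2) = -5*s^2 + 4*s + 4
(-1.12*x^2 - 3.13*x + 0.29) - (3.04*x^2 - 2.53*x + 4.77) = -4.16*x^2 - 0.6*x - 4.48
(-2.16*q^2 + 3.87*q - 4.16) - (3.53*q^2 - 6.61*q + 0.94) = -5.69*q^2 + 10.48*q - 5.1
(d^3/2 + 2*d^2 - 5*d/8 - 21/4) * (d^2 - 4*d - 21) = d^5/2 - 153*d^3/8 - 179*d^2/4 + 273*d/8 + 441/4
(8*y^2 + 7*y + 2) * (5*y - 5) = 40*y^3 - 5*y^2 - 25*y - 10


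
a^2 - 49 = (a - 7)*(a + 7)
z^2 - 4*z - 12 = (z - 6)*(z + 2)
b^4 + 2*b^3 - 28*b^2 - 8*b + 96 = (b - 4)*(b - 2)*(b + 2)*(b + 6)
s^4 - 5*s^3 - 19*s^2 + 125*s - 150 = (s - 5)*(s - 3)*(s - 2)*(s + 5)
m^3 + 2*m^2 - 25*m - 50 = (m - 5)*(m + 2)*(m + 5)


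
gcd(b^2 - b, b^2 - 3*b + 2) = b - 1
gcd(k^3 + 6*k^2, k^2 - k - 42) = k + 6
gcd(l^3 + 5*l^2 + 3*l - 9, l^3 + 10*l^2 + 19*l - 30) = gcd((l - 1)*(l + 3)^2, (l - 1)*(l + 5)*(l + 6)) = l - 1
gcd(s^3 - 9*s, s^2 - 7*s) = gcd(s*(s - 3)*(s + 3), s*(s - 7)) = s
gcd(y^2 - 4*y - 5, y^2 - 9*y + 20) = y - 5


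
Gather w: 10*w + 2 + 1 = 10*w + 3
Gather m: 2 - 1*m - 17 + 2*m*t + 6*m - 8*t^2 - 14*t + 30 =m*(2*t + 5) - 8*t^2 - 14*t + 15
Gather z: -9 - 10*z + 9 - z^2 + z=-z^2 - 9*z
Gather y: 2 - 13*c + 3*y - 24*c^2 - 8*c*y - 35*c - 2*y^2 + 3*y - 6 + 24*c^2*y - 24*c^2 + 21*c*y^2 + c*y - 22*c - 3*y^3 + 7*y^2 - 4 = -48*c^2 - 70*c - 3*y^3 + y^2*(21*c + 5) + y*(24*c^2 - 7*c + 6) - 8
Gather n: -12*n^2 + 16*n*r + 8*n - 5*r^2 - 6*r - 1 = -12*n^2 + n*(16*r + 8) - 5*r^2 - 6*r - 1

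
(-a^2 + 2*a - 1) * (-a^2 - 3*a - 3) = a^4 + a^3 - 2*a^2 - 3*a + 3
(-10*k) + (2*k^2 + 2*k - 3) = 2*k^2 - 8*k - 3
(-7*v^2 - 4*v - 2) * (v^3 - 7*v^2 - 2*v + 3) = -7*v^5 + 45*v^4 + 40*v^3 + v^2 - 8*v - 6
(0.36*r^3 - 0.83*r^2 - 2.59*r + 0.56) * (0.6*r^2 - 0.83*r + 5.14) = 0.216*r^5 - 0.7968*r^4 + 0.9853*r^3 - 1.7805*r^2 - 13.7774*r + 2.8784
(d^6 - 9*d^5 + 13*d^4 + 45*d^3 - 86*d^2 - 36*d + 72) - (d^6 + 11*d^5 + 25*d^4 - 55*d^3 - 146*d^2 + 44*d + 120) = -20*d^5 - 12*d^4 + 100*d^3 + 60*d^2 - 80*d - 48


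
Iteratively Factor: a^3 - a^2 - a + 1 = (a - 1)*(a^2 - 1) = (a - 1)^2*(a + 1)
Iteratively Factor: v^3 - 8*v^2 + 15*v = (v - 3)*(v^2 - 5*v) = v*(v - 3)*(v - 5)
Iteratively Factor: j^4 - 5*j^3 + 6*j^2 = (j - 2)*(j^3 - 3*j^2) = j*(j - 2)*(j^2 - 3*j) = j^2*(j - 2)*(j - 3)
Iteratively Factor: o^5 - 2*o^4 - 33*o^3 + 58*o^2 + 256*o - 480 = (o + 4)*(o^4 - 6*o^3 - 9*o^2 + 94*o - 120) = (o + 4)^2*(o^3 - 10*o^2 + 31*o - 30) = (o - 3)*(o + 4)^2*(o^2 - 7*o + 10) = (o - 5)*(o - 3)*(o + 4)^2*(o - 2)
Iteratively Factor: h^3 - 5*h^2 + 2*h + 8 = (h - 2)*(h^2 - 3*h - 4) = (h - 2)*(h + 1)*(h - 4)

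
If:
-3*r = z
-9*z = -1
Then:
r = -1/27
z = 1/9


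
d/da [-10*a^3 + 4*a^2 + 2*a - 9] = -30*a^2 + 8*a + 2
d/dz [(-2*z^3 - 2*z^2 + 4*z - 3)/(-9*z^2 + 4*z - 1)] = 2*(9*z^4 - 8*z^3 + 17*z^2 - 25*z + 4)/(81*z^4 - 72*z^3 + 34*z^2 - 8*z + 1)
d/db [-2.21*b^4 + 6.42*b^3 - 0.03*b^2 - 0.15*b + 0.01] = -8.84*b^3 + 19.26*b^2 - 0.06*b - 0.15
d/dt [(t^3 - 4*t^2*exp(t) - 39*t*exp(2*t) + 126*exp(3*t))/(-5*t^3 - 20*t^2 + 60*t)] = (t*(t^2 + 4*t - 12)*(4*t^2*exp(t) - 3*t^2 + 78*t*exp(2*t) + 8*t*exp(t) - 378*exp(3*t) + 39*exp(2*t)) + (3*t^2 + 8*t - 12)*(t^3 - 4*t^2*exp(t) - 39*t*exp(2*t) + 126*exp(3*t)))/(5*t^2*(t^2 + 4*t - 12)^2)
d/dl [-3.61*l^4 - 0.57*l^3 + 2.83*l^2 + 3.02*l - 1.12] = -14.44*l^3 - 1.71*l^2 + 5.66*l + 3.02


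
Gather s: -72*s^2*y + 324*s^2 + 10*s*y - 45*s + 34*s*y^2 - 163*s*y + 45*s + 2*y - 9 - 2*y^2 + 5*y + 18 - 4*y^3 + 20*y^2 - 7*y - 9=s^2*(324 - 72*y) + s*(34*y^2 - 153*y) - 4*y^3 + 18*y^2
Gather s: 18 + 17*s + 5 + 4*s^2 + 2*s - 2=4*s^2 + 19*s + 21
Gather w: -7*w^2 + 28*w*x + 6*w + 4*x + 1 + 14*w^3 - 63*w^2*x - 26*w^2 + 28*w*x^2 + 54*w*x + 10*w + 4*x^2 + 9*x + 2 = 14*w^3 + w^2*(-63*x - 33) + w*(28*x^2 + 82*x + 16) + 4*x^2 + 13*x + 3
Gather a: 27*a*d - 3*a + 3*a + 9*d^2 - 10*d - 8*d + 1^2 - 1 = 27*a*d + 9*d^2 - 18*d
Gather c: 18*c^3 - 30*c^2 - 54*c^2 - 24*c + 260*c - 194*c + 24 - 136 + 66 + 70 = 18*c^3 - 84*c^2 + 42*c + 24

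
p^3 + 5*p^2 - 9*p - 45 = (p - 3)*(p + 3)*(p + 5)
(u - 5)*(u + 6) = u^2 + u - 30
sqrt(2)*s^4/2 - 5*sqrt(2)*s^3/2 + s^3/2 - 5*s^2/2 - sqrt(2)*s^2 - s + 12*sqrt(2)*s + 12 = (s/2 + 1)*(s - 4)*(s - 3)*(sqrt(2)*s + 1)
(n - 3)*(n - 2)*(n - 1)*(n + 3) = n^4 - 3*n^3 - 7*n^2 + 27*n - 18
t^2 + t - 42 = (t - 6)*(t + 7)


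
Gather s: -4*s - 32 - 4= -4*s - 36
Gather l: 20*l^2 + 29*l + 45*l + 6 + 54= 20*l^2 + 74*l + 60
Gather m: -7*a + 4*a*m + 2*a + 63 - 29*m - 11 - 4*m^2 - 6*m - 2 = -5*a - 4*m^2 + m*(4*a - 35) + 50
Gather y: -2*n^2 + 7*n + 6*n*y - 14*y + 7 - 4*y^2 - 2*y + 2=-2*n^2 + 7*n - 4*y^2 + y*(6*n - 16) + 9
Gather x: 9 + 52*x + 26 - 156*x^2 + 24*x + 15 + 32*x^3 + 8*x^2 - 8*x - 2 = 32*x^3 - 148*x^2 + 68*x + 48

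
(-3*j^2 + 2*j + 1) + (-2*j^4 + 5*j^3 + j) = -2*j^4 + 5*j^3 - 3*j^2 + 3*j + 1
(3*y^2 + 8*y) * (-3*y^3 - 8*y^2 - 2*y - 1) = -9*y^5 - 48*y^4 - 70*y^3 - 19*y^2 - 8*y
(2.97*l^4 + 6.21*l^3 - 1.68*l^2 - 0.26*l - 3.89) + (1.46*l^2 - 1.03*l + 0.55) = 2.97*l^4 + 6.21*l^3 - 0.22*l^2 - 1.29*l - 3.34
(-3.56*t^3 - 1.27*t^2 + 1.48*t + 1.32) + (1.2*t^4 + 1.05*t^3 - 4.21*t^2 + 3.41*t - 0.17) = 1.2*t^4 - 2.51*t^3 - 5.48*t^2 + 4.89*t + 1.15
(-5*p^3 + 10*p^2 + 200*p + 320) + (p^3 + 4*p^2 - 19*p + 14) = -4*p^3 + 14*p^2 + 181*p + 334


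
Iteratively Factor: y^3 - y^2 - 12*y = (y)*(y^2 - y - 12) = y*(y + 3)*(y - 4)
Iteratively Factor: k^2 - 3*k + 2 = (k - 1)*(k - 2)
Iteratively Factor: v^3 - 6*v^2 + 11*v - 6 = (v - 2)*(v^2 - 4*v + 3) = (v - 2)*(v - 1)*(v - 3)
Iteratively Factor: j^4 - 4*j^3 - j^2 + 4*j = (j - 1)*(j^3 - 3*j^2 - 4*j) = j*(j - 1)*(j^2 - 3*j - 4) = j*(j - 4)*(j - 1)*(j + 1)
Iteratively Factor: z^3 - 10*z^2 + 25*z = (z - 5)*(z^2 - 5*z) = z*(z - 5)*(z - 5)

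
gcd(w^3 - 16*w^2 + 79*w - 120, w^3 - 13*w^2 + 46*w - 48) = w^2 - 11*w + 24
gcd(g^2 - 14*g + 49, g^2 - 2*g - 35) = g - 7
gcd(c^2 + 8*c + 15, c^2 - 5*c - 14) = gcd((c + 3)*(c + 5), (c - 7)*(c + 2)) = 1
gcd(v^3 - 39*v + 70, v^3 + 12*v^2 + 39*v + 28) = v + 7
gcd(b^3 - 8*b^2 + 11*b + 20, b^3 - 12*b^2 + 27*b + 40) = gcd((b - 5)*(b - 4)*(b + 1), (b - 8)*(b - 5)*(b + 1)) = b^2 - 4*b - 5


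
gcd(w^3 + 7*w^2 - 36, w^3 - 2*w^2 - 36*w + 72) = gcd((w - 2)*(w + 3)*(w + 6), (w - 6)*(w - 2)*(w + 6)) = w^2 + 4*w - 12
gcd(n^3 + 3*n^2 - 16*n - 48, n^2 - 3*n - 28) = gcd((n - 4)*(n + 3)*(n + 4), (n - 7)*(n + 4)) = n + 4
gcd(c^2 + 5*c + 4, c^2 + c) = c + 1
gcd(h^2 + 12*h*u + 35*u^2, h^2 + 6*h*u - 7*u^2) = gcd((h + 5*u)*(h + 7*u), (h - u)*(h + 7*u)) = h + 7*u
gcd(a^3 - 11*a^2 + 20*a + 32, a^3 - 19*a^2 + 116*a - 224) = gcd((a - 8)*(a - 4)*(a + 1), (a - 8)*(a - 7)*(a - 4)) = a^2 - 12*a + 32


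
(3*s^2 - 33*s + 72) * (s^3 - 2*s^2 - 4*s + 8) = 3*s^5 - 39*s^4 + 126*s^3 + 12*s^2 - 552*s + 576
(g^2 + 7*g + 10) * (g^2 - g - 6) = g^4 + 6*g^3 - 3*g^2 - 52*g - 60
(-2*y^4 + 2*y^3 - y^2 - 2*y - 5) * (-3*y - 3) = 6*y^5 - 3*y^3 + 9*y^2 + 21*y + 15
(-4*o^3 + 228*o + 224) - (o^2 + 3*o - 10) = -4*o^3 - o^2 + 225*o + 234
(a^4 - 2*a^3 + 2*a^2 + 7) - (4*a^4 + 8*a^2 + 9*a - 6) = -3*a^4 - 2*a^3 - 6*a^2 - 9*a + 13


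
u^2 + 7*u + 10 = (u + 2)*(u + 5)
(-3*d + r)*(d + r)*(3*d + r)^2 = -27*d^4 - 36*d^3*r - 6*d^2*r^2 + 4*d*r^3 + r^4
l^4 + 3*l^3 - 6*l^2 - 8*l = l*(l - 2)*(l + 1)*(l + 4)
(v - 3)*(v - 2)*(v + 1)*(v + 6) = v^4 + 2*v^3 - 23*v^2 + 12*v + 36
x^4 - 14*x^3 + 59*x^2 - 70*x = x*(x - 7)*(x - 5)*(x - 2)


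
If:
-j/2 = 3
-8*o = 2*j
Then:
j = -6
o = 3/2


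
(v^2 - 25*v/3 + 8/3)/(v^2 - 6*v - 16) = (v - 1/3)/(v + 2)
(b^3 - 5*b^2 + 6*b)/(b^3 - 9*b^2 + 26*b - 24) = b/(b - 4)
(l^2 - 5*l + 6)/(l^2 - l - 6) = (l - 2)/(l + 2)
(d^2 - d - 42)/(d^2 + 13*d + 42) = (d - 7)/(d + 7)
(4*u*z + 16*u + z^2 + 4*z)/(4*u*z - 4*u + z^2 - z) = (z + 4)/(z - 1)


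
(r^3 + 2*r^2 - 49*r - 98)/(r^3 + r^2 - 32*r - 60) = (r^2 - 49)/(r^2 - r - 30)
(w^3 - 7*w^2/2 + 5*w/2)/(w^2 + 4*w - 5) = w*(2*w - 5)/(2*(w + 5))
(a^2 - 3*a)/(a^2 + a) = (a - 3)/(a + 1)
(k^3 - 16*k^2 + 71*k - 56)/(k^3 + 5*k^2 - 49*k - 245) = (k^2 - 9*k + 8)/(k^2 + 12*k + 35)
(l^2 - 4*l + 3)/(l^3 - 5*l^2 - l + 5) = (l - 3)/(l^2 - 4*l - 5)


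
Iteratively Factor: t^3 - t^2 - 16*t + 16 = (t - 1)*(t^2 - 16) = (t - 4)*(t - 1)*(t + 4)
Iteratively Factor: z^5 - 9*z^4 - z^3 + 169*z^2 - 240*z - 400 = (z - 5)*(z^4 - 4*z^3 - 21*z^2 + 64*z + 80) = (z - 5)*(z + 1)*(z^3 - 5*z^2 - 16*z + 80) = (z - 5)*(z - 4)*(z + 1)*(z^2 - z - 20) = (z - 5)^2*(z - 4)*(z + 1)*(z + 4)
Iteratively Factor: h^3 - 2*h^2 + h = (h - 1)*(h^2 - h) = (h - 1)^2*(h)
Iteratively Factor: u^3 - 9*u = (u - 3)*(u^2 + 3*u) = (u - 3)*(u + 3)*(u)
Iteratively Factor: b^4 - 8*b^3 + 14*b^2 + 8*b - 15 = (b + 1)*(b^3 - 9*b^2 + 23*b - 15) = (b - 3)*(b + 1)*(b^2 - 6*b + 5) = (b - 5)*(b - 3)*(b + 1)*(b - 1)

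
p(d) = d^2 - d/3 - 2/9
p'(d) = 2*d - 1/3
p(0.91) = 0.30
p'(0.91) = 1.49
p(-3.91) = 16.37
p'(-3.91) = -8.15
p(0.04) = -0.23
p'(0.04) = -0.25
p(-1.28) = 1.84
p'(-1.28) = -2.89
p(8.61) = 71.04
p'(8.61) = 16.89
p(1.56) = 1.69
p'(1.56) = 2.79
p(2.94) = 7.44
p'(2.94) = 5.55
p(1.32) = 1.08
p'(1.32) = 2.31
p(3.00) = 7.78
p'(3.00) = 5.67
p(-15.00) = 229.78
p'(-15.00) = -30.33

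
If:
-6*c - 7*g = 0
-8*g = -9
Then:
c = -21/16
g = 9/8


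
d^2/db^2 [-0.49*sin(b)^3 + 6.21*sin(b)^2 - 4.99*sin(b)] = 5.3575*sin(b) - 1.1025*sin(3*b) + 12.42*cos(2*b)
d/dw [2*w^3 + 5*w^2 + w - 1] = 6*w^2 + 10*w + 1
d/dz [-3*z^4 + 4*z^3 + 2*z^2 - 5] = 4*z*(-3*z^2 + 3*z + 1)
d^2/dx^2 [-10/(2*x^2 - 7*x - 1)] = 20*(-4*x^2 + 14*x + (4*x - 7)^2 + 2)/(-2*x^2 + 7*x + 1)^3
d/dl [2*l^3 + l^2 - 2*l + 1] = 6*l^2 + 2*l - 2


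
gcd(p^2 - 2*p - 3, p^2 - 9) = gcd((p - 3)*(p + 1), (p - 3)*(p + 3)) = p - 3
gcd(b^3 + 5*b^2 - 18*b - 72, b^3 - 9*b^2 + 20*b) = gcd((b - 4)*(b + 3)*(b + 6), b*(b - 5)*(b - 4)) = b - 4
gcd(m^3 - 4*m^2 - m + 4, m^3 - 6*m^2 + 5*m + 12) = m^2 - 3*m - 4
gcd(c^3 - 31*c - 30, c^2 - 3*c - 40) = c + 5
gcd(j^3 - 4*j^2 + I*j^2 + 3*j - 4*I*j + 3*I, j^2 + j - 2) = j - 1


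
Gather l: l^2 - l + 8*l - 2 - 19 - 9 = l^2 + 7*l - 30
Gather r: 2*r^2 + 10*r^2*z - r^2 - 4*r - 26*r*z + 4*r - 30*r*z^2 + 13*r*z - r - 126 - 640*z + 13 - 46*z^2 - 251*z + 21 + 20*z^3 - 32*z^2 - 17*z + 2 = r^2*(10*z + 1) + r*(-30*z^2 - 13*z - 1) + 20*z^3 - 78*z^2 - 908*z - 90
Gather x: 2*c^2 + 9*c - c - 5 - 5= 2*c^2 + 8*c - 10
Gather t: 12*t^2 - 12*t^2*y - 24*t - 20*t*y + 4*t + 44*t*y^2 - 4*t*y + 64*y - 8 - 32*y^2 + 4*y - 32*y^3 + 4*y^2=t^2*(12 - 12*y) + t*(44*y^2 - 24*y - 20) - 32*y^3 - 28*y^2 + 68*y - 8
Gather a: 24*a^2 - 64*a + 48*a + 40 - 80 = 24*a^2 - 16*a - 40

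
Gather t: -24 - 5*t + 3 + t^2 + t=t^2 - 4*t - 21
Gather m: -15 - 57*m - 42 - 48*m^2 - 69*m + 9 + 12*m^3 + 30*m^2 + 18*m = 12*m^3 - 18*m^2 - 108*m - 48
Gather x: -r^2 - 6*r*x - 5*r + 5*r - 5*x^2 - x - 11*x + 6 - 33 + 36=-r^2 - 5*x^2 + x*(-6*r - 12) + 9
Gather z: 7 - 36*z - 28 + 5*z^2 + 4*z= 5*z^2 - 32*z - 21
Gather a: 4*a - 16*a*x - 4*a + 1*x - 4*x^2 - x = -16*a*x - 4*x^2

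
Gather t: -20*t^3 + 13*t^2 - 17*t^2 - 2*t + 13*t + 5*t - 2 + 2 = -20*t^3 - 4*t^2 + 16*t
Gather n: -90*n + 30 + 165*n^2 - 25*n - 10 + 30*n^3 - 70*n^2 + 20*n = 30*n^3 + 95*n^2 - 95*n + 20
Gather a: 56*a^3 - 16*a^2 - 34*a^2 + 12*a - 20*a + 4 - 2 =56*a^3 - 50*a^2 - 8*a + 2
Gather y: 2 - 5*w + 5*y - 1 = -5*w + 5*y + 1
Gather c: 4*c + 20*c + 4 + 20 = 24*c + 24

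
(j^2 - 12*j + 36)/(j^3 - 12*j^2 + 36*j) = 1/j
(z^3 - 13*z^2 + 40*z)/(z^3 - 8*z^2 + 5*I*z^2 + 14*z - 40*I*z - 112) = z*(z - 5)/(z^2 + 5*I*z + 14)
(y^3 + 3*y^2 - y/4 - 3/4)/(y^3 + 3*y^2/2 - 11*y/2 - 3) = (y - 1/2)/(y - 2)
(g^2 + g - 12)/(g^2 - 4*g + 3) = (g + 4)/(g - 1)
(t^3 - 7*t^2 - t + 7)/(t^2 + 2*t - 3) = (t^2 - 6*t - 7)/(t + 3)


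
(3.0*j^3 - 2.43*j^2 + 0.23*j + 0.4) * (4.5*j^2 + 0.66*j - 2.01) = 13.5*j^5 - 8.955*j^4 - 6.5988*j^3 + 6.8361*j^2 - 0.1983*j - 0.804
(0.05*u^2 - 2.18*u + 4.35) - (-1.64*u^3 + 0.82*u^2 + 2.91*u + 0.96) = 1.64*u^3 - 0.77*u^2 - 5.09*u + 3.39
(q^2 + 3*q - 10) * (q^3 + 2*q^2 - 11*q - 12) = q^5 + 5*q^4 - 15*q^3 - 65*q^2 + 74*q + 120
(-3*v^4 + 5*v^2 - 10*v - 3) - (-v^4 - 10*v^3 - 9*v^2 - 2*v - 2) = -2*v^4 + 10*v^3 + 14*v^2 - 8*v - 1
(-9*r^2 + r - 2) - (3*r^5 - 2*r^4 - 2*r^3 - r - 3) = -3*r^5 + 2*r^4 + 2*r^3 - 9*r^2 + 2*r + 1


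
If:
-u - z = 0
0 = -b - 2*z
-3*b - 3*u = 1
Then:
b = -2/9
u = -1/9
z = 1/9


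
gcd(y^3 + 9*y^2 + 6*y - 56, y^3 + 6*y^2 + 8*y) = y + 4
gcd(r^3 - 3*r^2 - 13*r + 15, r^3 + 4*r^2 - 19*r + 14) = r - 1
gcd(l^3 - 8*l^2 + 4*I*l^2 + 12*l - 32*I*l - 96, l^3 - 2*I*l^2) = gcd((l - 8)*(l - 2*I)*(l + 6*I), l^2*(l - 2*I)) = l - 2*I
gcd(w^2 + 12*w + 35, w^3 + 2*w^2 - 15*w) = w + 5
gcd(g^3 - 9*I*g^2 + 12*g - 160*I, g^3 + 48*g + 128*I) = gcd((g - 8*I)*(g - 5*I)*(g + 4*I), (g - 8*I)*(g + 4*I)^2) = g^2 - 4*I*g + 32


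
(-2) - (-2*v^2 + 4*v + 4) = 2*v^2 - 4*v - 6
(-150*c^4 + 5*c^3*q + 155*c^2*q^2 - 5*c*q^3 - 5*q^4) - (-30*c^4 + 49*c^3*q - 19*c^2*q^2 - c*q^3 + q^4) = -120*c^4 - 44*c^3*q + 174*c^2*q^2 - 4*c*q^3 - 6*q^4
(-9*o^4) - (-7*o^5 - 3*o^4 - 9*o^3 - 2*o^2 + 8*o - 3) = 7*o^5 - 6*o^4 + 9*o^3 + 2*o^2 - 8*o + 3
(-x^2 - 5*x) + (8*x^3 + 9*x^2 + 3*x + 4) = 8*x^3 + 8*x^2 - 2*x + 4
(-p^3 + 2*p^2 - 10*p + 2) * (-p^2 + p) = p^5 - 3*p^4 + 12*p^3 - 12*p^2 + 2*p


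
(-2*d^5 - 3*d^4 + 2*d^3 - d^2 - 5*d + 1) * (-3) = 6*d^5 + 9*d^4 - 6*d^3 + 3*d^2 + 15*d - 3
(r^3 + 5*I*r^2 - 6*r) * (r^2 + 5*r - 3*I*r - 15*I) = r^5 + 5*r^4 + 2*I*r^4 + 9*r^3 + 10*I*r^3 + 45*r^2 + 18*I*r^2 + 90*I*r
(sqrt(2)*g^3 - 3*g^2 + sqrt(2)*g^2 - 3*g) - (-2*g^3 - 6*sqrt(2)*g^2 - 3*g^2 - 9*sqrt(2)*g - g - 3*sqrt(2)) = sqrt(2)*g^3 + 2*g^3 + 7*sqrt(2)*g^2 - 2*g + 9*sqrt(2)*g + 3*sqrt(2)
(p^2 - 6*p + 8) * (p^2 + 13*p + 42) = p^4 + 7*p^3 - 28*p^2 - 148*p + 336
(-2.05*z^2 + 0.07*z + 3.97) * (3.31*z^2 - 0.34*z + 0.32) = -6.7855*z^4 + 0.9287*z^3 + 12.4609*z^2 - 1.3274*z + 1.2704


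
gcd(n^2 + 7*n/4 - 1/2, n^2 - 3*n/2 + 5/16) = n - 1/4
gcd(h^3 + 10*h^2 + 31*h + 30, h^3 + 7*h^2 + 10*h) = h^2 + 7*h + 10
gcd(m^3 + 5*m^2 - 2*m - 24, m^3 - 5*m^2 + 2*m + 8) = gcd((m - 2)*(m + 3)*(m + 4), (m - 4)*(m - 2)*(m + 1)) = m - 2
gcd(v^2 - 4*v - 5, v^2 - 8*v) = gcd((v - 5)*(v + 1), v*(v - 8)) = 1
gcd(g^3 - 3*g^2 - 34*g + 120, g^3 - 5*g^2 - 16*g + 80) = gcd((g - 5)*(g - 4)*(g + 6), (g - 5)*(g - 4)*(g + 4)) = g^2 - 9*g + 20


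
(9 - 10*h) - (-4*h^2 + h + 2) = 4*h^2 - 11*h + 7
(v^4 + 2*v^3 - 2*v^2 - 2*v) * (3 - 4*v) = -4*v^5 - 5*v^4 + 14*v^3 + 2*v^2 - 6*v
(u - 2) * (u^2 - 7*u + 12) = u^3 - 9*u^2 + 26*u - 24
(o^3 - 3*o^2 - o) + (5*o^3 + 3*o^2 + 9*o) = 6*o^3 + 8*o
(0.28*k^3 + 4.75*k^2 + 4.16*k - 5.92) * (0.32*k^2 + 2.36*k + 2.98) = 0.0896*k^5 + 2.1808*k^4 + 13.3756*k^3 + 22.0782*k^2 - 1.5744*k - 17.6416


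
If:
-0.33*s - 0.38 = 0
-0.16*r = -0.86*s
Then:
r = -6.19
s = -1.15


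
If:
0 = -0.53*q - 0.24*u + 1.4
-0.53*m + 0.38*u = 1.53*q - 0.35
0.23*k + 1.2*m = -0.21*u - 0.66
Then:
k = 33.4701502933119 - 11.4741281904438*u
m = 2.02420790316839*u - 6.96511213955144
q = 2.64150943396226 - 0.452830188679245*u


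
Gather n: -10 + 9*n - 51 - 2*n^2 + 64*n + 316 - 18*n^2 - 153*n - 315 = -20*n^2 - 80*n - 60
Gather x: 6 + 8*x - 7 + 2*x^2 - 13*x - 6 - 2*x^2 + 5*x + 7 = 0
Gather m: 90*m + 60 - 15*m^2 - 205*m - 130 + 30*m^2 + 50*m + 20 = 15*m^2 - 65*m - 50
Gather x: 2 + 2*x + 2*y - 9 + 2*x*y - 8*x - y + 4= x*(2*y - 6) + y - 3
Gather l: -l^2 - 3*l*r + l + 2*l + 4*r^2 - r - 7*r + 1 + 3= -l^2 + l*(3 - 3*r) + 4*r^2 - 8*r + 4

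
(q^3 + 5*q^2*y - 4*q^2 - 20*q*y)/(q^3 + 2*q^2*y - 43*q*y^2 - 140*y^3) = q*(4 - q)/(-q^2 + 3*q*y + 28*y^2)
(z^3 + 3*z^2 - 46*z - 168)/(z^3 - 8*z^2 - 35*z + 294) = (z + 4)/(z - 7)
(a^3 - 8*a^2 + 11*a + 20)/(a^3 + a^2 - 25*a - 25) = (a - 4)/(a + 5)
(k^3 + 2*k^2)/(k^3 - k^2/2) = 2*(k + 2)/(2*k - 1)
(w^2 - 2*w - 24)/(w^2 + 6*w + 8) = (w - 6)/(w + 2)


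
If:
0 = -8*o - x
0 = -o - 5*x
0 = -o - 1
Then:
No Solution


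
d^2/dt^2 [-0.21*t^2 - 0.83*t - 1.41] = -0.420000000000000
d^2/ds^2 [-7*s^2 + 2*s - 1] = -14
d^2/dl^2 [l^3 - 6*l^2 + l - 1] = 6*l - 12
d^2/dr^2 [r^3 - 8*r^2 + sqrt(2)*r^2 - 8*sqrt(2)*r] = 6*r - 16 + 2*sqrt(2)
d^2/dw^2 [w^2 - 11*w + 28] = 2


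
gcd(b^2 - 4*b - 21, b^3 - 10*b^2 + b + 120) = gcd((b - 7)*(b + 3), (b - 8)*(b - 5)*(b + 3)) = b + 3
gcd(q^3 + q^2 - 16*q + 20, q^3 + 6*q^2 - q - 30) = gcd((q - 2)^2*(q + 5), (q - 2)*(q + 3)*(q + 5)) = q^2 + 3*q - 10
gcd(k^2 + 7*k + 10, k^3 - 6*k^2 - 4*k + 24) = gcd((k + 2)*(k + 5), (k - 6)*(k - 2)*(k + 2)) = k + 2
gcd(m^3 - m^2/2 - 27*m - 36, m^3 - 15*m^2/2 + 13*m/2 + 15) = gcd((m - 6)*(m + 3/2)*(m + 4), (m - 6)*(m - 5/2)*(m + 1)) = m - 6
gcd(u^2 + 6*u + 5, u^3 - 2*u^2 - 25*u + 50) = u + 5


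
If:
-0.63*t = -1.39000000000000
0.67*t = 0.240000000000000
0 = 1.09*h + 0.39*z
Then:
No Solution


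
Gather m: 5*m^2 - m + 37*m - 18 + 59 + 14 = 5*m^2 + 36*m + 55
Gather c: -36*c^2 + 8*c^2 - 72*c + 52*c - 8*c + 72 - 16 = -28*c^2 - 28*c + 56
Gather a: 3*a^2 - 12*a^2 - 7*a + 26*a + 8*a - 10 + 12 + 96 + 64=-9*a^2 + 27*a + 162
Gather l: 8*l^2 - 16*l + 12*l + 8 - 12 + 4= 8*l^2 - 4*l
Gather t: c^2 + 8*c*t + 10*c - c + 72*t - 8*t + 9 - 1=c^2 + 9*c + t*(8*c + 64) + 8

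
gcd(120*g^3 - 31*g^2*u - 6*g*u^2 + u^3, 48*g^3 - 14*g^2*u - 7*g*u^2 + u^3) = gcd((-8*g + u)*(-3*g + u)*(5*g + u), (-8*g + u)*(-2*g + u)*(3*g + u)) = -8*g + u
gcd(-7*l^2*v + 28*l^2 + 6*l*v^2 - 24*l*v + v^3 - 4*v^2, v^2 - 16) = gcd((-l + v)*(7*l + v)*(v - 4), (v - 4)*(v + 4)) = v - 4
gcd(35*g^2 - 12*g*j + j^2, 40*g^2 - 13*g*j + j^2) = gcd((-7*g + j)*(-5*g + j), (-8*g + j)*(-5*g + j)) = 5*g - j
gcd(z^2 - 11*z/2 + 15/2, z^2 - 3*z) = z - 3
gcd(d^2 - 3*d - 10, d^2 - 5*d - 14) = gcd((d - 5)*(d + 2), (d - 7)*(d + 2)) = d + 2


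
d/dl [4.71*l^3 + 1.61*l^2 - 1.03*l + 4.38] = 14.13*l^2 + 3.22*l - 1.03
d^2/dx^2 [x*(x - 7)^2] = 6*x - 28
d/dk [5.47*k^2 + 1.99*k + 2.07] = 10.94*k + 1.99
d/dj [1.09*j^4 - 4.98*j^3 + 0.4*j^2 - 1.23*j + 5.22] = 4.36*j^3 - 14.94*j^2 + 0.8*j - 1.23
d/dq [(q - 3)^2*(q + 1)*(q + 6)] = 4*q^3 + 3*q^2 - 54*q + 27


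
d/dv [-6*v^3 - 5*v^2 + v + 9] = -18*v^2 - 10*v + 1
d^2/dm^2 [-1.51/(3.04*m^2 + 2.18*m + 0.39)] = (27.909632*m^2 + 20.014144*m - 1.51*(6.08*m + 2.18)*(12.16*m + 4.36) + 3.580512)/(3.04*m^2 + 2.18*m + 0.39)^3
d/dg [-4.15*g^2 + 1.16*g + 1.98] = 1.16 - 8.3*g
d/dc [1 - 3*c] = -3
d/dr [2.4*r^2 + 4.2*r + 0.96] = 4.8*r + 4.2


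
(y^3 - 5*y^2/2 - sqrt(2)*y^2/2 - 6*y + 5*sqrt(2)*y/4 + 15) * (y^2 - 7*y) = y^5 - 19*y^4/2 - sqrt(2)*y^4/2 + 19*sqrt(2)*y^3/4 + 23*y^3/2 - 35*sqrt(2)*y^2/4 + 57*y^2 - 105*y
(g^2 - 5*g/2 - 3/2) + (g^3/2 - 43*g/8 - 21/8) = g^3/2 + g^2 - 63*g/8 - 33/8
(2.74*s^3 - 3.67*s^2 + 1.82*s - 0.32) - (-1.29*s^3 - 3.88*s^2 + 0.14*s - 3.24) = 4.03*s^3 + 0.21*s^2 + 1.68*s + 2.92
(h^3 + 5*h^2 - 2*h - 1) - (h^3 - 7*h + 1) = 5*h^2 + 5*h - 2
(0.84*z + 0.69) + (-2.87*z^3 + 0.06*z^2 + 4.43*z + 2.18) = -2.87*z^3 + 0.06*z^2 + 5.27*z + 2.87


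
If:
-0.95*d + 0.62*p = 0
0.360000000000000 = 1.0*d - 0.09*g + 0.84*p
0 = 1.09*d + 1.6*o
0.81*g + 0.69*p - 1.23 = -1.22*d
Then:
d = 0.20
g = 0.97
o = -0.13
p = 0.30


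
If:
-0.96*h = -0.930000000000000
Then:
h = 0.97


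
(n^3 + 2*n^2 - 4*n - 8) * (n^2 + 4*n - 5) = n^5 + 6*n^4 - n^3 - 34*n^2 - 12*n + 40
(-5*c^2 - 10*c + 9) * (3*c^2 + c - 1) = -15*c^4 - 35*c^3 + 22*c^2 + 19*c - 9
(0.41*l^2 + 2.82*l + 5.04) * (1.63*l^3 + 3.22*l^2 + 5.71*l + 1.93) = 0.6683*l^5 + 5.9168*l^4 + 19.6367*l^3 + 33.1223*l^2 + 34.221*l + 9.7272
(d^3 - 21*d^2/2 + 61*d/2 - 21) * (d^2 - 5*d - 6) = d^5 - 31*d^4/2 + 77*d^3 - 221*d^2/2 - 78*d + 126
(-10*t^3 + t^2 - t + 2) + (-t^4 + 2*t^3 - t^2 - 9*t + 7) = -t^4 - 8*t^3 - 10*t + 9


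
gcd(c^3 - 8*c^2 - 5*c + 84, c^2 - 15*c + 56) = c - 7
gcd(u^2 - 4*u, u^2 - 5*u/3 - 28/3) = u - 4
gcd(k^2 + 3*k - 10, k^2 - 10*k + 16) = k - 2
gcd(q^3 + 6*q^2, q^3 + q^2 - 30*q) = q^2 + 6*q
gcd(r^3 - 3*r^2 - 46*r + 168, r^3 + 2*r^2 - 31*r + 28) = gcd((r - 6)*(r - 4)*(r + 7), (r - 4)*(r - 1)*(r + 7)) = r^2 + 3*r - 28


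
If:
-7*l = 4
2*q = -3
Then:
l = -4/7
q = -3/2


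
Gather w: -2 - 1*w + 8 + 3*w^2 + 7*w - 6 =3*w^2 + 6*w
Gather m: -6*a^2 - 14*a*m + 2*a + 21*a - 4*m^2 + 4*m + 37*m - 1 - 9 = -6*a^2 + 23*a - 4*m^2 + m*(41 - 14*a) - 10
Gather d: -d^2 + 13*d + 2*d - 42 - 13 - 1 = -d^2 + 15*d - 56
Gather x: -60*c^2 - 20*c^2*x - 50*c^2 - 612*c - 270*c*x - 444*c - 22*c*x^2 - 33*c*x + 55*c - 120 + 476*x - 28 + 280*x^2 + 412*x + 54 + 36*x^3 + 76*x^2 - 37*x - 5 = -110*c^2 - 1001*c + 36*x^3 + x^2*(356 - 22*c) + x*(-20*c^2 - 303*c + 851) - 99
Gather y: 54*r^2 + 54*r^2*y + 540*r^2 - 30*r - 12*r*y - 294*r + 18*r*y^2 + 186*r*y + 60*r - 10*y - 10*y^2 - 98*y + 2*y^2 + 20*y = 594*r^2 - 264*r + y^2*(18*r - 8) + y*(54*r^2 + 174*r - 88)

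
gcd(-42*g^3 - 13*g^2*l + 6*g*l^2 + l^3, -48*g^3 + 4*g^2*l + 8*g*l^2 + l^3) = 1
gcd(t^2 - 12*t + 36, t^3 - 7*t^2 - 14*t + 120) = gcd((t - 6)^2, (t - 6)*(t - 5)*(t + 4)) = t - 6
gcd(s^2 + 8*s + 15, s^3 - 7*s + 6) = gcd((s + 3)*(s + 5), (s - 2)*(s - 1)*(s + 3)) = s + 3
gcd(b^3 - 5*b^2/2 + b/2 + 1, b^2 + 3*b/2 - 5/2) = b - 1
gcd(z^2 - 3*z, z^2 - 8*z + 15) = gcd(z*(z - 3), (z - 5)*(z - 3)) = z - 3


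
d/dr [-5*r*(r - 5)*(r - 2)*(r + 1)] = -20*r^3 + 90*r^2 - 30*r - 50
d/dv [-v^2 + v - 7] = 1 - 2*v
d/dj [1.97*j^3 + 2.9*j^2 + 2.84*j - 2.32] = 5.91*j^2 + 5.8*j + 2.84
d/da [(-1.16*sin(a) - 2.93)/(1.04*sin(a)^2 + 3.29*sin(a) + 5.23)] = (1.2064*sin(a)^2 + 6.0944*sin(a) + 3.5729)*cos(a)/(1.0816*sin(a)^4 + 6.8432*sin(a)^3 + 21.7025*sin(a)^2 + 34.4134*sin(a) + 27.3529)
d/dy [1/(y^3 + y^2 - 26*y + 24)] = (-3*y^2 - 2*y + 26)/(y^3 + y^2 - 26*y + 24)^2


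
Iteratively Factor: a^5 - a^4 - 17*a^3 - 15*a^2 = (a)*(a^4 - a^3 - 17*a^2 - 15*a) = a*(a + 1)*(a^3 - 2*a^2 - 15*a) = a*(a + 1)*(a + 3)*(a^2 - 5*a) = a*(a - 5)*(a + 1)*(a + 3)*(a)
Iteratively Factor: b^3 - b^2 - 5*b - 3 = (b + 1)*(b^2 - 2*b - 3) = (b + 1)^2*(b - 3)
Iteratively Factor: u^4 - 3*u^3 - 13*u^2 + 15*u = (u - 5)*(u^3 + 2*u^2 - 3*u) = u*(u - 5)*(u^2 + 2*u - 3) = u*(u - 5)*(u - 1)*(u + 3)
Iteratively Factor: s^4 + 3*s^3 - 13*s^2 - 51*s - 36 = (s + 3)*(s^3 - 13*s - 12) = (s + 1)*(s + 3)*(s^2 - s - 12) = (s - 4)*(s + 1)*(s + 3)*(s + 3)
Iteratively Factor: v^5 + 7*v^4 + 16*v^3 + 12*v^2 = (v + 2)*(v^4 + 5*v^3 + 6*v^2) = (v + 2)*(v + 3)*(v^3 + 2*v^2) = (v + 2)^2*(v + 3)*(v^2) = v*(v + 2)^2*(v + 3)*(v)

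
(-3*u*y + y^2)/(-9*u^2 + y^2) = y/(3*u + y)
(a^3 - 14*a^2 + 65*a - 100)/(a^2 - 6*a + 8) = (a^2 - 10*a + 25)/(a - 2)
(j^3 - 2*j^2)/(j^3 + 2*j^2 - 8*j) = j/(j + 4)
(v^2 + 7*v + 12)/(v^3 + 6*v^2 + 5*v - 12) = 1/(v - 1)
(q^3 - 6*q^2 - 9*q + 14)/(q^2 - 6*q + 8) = (q^3 - 6*q^2 - 9*q + 14)/(q^2 - 6*q + 8)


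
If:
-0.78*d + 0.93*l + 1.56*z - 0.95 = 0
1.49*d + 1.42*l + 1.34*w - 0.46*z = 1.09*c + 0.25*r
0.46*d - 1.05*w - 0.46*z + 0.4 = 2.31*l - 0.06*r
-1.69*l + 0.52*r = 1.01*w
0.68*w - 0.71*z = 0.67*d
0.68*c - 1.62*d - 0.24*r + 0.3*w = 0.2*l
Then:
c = -1.75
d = -0.92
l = 0.48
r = -0.47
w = -1.04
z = -0.13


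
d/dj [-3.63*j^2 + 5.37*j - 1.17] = 5.37 - 7.26*j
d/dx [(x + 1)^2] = 2*x + 2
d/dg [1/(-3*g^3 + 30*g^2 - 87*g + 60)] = (3*g^2 - 20*g + 29)/(3*(g^3 - 10*g^2 + 29*g - 20)^2)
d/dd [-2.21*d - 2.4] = -2.21000000000000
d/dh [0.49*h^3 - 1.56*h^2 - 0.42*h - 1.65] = 1.47*h^2 - 3.12*h - 0.42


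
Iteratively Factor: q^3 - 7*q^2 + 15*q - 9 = (q - 3)*(q^2 - 4*q + 3) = (q - 3)*(q - 1)*(q - 3)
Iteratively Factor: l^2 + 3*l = (l + 3)*(l)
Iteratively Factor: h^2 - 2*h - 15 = (h + 3)*(h - 5)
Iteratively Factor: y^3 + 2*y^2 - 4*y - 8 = (y + 2)*(y^2 - 4) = (y - 2)*(y + 2)*(y + 2)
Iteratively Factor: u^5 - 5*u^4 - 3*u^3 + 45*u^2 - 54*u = (u - 2)*(u^4 - 3*u^3 - 9*u^2 + 27*u) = (u - 3)*(u - 2)*(u^3 - 9*u) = (u - 3)*(u - 2)*(u + 3)*(u^2 - 3*u) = (u - 3)^2*(u - 2)*(u + 3)*(u)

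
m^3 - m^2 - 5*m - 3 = (m - 3)*(m + 1)^2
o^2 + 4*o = o*(o + 4)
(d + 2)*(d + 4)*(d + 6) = d^3 + 12*d^2 + 44*d + 48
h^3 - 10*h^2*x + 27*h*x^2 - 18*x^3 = (h - 6*x)*(h - 3*x)*(h - x)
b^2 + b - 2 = (b - 1)*(b + 2)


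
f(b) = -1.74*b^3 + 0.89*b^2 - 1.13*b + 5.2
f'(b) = -5.22*b^2 + 1.78*b - 1.13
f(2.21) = -11.73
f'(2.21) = -22.69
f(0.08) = 5.11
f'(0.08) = -1.02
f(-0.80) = 7.56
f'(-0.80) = -5.89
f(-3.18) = 73.75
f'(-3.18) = -59.58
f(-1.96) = 23.94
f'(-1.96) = -24.67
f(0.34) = 4.85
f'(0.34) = -1.13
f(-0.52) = 6.27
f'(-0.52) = -3.47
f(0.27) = 4.93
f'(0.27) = -1.03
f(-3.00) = 63.58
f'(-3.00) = -53.45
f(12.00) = -2886.92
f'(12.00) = -731.45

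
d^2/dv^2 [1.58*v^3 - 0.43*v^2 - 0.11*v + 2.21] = 9.48*v - 0.86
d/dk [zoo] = 0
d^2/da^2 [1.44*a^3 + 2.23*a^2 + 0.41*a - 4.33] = 8.64*a + 4.46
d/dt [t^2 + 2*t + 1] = 2*t + 2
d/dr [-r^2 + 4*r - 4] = 4 - 2*r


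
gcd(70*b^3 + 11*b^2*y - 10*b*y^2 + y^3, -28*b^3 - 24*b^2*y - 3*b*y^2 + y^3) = -14*b^2 - 5*b*y + y^2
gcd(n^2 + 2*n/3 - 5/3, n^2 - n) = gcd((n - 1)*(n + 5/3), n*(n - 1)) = n - 1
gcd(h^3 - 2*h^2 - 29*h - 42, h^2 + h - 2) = h + 2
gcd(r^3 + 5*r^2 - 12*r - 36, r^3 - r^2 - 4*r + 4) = r + 2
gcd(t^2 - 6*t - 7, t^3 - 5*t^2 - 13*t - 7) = t^2 - 6*t - 7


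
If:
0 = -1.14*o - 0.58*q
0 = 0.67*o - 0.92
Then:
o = 1.37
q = -2.70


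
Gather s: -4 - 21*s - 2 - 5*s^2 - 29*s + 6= -5*s^2 - 50*s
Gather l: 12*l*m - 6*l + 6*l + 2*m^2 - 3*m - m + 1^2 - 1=12*l*m + 2*m^2 - 4*m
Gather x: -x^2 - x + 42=-x^2 - x + 42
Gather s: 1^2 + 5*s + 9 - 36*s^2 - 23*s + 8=-36*s^2 - 18*s + 18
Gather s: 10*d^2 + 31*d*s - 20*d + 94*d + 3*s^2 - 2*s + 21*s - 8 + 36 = 10*d^2 + 74*d + 3*s^2 + s*(31*d + 19) + 28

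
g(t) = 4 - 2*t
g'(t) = -2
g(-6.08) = 16.16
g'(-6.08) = -2.00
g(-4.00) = 12.00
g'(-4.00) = -2.00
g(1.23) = 1.54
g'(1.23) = -2.00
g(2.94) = -1.88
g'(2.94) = -2.00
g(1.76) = 0.48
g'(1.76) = -2.00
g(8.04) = -12.08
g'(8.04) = -2.00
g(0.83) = 2.34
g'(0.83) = -2.00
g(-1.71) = 7.42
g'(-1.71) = -2.00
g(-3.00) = 10.00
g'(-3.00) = -2.00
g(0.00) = 4.00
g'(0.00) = -2.00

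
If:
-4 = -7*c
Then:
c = 4/7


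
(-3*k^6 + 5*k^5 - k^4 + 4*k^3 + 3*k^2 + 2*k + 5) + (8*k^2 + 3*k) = -3*k^6 + 5*k^5 - k^4 + 4*k^3 + 11*k^2 + 5*k + 5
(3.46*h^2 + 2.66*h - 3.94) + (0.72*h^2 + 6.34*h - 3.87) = 4.18*h^2 + 9.0*h - 7.81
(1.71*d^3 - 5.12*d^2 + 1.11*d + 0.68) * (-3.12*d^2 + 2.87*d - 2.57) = -5.3352*d^5 + 20.8821*d^4 - 22.5523*d^3 + 14.2225*d^2 - 0.9011*d - 1.7476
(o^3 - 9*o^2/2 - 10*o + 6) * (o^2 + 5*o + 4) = o^5 + o^4/2 - 57*o^3/2 - 62*o^2 - 10*o + 24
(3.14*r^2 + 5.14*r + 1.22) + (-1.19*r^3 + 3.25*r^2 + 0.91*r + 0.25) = -1.19*r^3 + 6.39*r^2 + 6.05*r + 1.47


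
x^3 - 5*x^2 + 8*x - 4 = (x - 2)^2*(x - 1)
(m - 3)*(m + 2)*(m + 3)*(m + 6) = m^4 + 8*m^3 + 3*m^2 - 72*m - 108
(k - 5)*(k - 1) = k^2 - 6*k + 5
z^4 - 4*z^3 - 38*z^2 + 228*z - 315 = (z - 5)*(z - 3)^2*(z + 7)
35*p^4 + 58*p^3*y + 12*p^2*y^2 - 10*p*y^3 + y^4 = (-7*p + y)*(-5*p + y)*(p + y)^2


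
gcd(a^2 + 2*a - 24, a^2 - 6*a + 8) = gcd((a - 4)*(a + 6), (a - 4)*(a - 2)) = a - 4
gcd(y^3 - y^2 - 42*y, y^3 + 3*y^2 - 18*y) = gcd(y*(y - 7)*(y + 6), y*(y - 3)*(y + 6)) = y^2 + 6*y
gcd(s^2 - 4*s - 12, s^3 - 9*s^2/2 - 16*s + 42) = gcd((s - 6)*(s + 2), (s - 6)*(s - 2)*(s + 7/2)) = s - 6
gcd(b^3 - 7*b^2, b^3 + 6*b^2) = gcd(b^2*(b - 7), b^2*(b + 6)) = b^2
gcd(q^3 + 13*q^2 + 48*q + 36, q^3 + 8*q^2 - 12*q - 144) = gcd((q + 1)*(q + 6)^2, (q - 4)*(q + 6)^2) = q^2 + 12*q + 36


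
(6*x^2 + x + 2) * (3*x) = 18*x^3 + 3*x^2 + 6*x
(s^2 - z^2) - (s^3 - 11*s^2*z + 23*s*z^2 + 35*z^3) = -s^3 + 11*s^2*z + s^2 - 23*s*z^2 - 35*z^3 - z^2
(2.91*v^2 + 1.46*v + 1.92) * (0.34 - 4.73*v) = -13.7643*v^3 - 5.9164*v^2 - 8.5852*v + 0.6528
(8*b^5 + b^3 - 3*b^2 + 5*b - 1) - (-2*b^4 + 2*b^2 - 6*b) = 8*b^5 + 2*b^4 + b^3 - 5*b^2 + 11*b - 1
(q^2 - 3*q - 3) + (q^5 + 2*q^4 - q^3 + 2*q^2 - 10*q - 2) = q^5 + 2*q^4 - q^3 + 3*q^2 - 13*q - 5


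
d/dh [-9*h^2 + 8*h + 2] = 8 - 18*h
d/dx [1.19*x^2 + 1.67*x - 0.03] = 2.38*x + 1.67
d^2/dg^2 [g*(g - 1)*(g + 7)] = 6*g + 12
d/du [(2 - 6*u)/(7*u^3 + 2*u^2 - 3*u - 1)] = 2*(42*u^3 - 15*u^2 - 4*u + 6)/(49*u^6 + 28*u^5 - 38*u^4 - 26*u^3 + 5*u^2 + 6*u + 1)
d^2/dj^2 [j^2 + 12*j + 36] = 2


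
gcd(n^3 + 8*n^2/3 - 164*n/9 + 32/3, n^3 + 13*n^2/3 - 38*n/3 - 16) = n^2 + 10*n/3 - 16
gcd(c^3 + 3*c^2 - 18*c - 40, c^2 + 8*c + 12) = c + 2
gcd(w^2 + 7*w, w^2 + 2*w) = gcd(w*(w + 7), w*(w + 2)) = w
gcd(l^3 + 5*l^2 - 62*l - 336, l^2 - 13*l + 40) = l - 8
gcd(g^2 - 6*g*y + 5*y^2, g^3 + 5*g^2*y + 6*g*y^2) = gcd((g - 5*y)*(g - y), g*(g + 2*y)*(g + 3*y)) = 1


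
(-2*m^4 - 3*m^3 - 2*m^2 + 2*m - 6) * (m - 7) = -2*m^5 + 11*m^4 + 19*m^3 + 16*m^2 - 20*m + 42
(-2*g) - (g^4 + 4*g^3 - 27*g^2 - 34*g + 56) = -g^4 - 4*g^3 + 27*g^2 + 32*g - 56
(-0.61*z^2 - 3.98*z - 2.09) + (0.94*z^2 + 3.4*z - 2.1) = 0.33*z^2 - 0.58*z - 4.19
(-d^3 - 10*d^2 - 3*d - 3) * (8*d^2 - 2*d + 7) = -8*d^5 - 78*d^4 - 11*d^3 - 88*d^2 - 15*d - 21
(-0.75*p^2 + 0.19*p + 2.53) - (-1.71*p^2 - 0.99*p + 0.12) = 0.96*p^2 + 1.18*p + 2.41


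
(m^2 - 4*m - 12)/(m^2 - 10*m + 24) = (m + 2)/(m - 4)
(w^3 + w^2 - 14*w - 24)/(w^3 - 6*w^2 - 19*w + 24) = (w^2 - 2*w - 8)/(w^2 - 9*w + 8)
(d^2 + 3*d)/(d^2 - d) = (d + 3)/(d - 1)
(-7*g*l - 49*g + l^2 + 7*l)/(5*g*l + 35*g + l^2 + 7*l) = (-7*g + l)/(5*g + l)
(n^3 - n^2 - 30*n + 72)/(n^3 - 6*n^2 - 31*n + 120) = (n^2 + 2*n - 24)/(n^2 - 3*n - 40)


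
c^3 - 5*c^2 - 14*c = c*(c - 7)*(c + 2)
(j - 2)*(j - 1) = j^2 - 3*j + 2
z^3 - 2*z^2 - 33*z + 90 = (z - 5)*(z - 3)*(z + 6)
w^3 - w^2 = w^2*(w - 1)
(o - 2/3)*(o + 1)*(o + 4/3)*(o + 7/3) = o^4 + 4*o^3 + 11*o^2/3 - 38*o/27 - 56/27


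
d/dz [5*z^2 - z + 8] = 10*z - 1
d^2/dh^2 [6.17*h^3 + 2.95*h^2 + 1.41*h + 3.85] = 37.02*h + 5.9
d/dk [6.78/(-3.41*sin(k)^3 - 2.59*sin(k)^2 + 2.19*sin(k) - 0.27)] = (69.3594*sin(k)^2 + 35.1204*sin(k) - 14.8482)*cos(k)/(3.41*sin(k)^3 + 2.59*sin(k)^2 - 2.19*sin(k) + 0.27)^2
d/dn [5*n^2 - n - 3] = 10*n - 1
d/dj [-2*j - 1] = -2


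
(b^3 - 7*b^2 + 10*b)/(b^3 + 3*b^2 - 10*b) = (b - 5)/(b + 5)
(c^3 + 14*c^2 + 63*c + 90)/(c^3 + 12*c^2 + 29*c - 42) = (c^2 + 8*c + 15)/(c^2 + 6*c - 7)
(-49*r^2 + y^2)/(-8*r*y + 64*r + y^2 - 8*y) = (49*r^2 - y^2)/(8*r*y - 64*r - y^2 + 8*y)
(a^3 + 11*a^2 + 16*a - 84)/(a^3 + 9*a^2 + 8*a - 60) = (a + 7)/(a + 5)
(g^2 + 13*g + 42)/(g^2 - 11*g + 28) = (g^2 + 13*g + 42)/(g^2 - 11*g + 28)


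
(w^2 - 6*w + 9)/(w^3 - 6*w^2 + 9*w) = 1/w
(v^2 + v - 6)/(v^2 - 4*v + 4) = (v + 3)/(v - 2)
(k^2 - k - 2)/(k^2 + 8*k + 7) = (k - 2)/(k + 7)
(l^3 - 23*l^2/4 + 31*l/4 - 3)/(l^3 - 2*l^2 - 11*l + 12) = (l - 3/4)/(l + 3)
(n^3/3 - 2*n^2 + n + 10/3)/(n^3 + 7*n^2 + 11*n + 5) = (n^2 - 7*n + 10)/(3*(n^2 + 6*n + 5))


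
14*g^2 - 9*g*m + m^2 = (-7*g + m)*(-2*g + m)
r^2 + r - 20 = (r - 4)*(r + 5)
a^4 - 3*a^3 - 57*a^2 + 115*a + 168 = (a - 8)*(a - 3)*(a + 1)*(a + 7)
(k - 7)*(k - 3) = k^2 - 10*k + 21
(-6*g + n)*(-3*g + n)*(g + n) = 18*g^3 + 9*g^2*n - 8*g*n^2 + n^3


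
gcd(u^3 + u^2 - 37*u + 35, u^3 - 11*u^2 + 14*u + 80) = u - 5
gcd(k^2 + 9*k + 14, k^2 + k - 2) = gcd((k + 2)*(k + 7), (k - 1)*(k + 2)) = k + 2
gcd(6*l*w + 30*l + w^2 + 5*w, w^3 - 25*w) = w + 5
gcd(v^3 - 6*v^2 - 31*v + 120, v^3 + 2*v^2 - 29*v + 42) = v - 3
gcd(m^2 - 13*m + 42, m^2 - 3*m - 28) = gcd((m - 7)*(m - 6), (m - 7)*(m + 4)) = m - 7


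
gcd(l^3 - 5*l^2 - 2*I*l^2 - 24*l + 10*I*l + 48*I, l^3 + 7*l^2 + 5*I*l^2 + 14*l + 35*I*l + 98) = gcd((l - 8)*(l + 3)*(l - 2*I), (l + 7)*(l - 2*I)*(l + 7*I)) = l - 2*I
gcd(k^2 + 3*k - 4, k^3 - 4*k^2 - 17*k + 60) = k + 4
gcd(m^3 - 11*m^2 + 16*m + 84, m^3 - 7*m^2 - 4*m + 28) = m^2 - 5*m - 14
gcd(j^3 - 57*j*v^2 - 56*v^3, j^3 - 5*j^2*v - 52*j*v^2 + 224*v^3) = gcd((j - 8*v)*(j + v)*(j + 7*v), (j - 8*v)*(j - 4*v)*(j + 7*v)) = -j^2 + j*v + 56*v^2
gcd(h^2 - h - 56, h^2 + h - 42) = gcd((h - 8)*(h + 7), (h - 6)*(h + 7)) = h + 7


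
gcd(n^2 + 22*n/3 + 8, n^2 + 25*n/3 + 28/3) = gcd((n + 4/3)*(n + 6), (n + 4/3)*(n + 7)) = n + 4/3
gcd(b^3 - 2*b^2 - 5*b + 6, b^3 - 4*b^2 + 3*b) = b^2 - 4*b + 3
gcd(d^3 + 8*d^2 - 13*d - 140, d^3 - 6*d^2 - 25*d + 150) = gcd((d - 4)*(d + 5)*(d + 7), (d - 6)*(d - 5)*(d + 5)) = d + 5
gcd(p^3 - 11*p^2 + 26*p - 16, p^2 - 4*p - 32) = p - 8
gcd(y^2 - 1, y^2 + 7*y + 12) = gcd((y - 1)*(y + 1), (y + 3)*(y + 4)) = 1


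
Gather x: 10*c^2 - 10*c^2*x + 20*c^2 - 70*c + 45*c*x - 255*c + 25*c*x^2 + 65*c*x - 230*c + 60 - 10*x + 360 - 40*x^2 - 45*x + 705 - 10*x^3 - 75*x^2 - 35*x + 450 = 30*c^2 - 555*c - 10*x^3 + x^2*(25*c - 115) + x*(-10*c^2 + 110*c - 90) + 1575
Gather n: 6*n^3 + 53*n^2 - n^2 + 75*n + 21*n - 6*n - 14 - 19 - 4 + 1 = 6*n^3 + 52*n^2 + 90*n - 36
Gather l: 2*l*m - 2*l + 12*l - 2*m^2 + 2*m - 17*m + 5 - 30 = l*(2*m + 10) - 2*m^2 - 15*m - 25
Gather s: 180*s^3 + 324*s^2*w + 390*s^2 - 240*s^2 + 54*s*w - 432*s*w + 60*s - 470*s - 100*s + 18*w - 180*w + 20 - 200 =180*s^3 + s^2*(324*w + 150) + s*(-378*w - 510) - 162*w - 180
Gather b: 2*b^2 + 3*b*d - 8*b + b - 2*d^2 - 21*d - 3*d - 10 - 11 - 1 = 2*b^2 + b*(3*d - 7) - 2*d^2 - 24*d - 22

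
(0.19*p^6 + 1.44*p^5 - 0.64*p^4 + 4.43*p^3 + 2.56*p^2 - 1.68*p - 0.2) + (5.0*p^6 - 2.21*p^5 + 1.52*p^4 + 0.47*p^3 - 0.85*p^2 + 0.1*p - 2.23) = 5.19*p^6 - 0.77*p^5 + 0.88*p^4 + 4.9*p^3 + 1.71*p^2 - 1.58*p - 2.43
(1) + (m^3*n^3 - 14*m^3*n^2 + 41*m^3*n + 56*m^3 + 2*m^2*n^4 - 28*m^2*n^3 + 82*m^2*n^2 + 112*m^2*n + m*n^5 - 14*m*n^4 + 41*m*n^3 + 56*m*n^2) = m^3*n^3 - 14*m^3*n^2 + 41*m^3*n + 56*m^3 + 2*m^2*n^4 - 28*m^2*n^3 + 82*m^2*n^2 + 112*m^2*n + m*n^5 - 14*m*n^4 + 41*m*n^3 + 56*m*n^2 + 1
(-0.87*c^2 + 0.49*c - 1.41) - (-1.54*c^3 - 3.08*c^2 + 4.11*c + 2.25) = 1.54*c^3 + 2.21*c^2 - 3.62*c - 3.66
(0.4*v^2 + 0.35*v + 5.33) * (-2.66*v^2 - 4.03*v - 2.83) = -1.064*v^4 - 2.543*v^3 - 16.7203*v^2 - 22.4704*v - 15.0839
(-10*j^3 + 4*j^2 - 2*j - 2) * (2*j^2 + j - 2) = -20*j^5 - 2*j^4 + 20*j^3 - 14*j^2 + 2*j + 4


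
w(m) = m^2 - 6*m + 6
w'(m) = 2*m - 6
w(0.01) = 5.94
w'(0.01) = -5.98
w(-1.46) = 16.89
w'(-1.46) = -8.92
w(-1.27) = 15.23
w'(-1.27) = -8.54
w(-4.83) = 58.31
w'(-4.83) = -15.66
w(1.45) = -0.60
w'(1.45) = -3.10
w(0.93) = 1.28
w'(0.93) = -4.14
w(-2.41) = 26.27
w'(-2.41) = -10.82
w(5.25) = 2.06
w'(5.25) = 4.50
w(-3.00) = 33.00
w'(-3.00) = -12.00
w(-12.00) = 222.00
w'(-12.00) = -30.00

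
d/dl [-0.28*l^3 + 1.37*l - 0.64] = 1.37 - 0.84*l^2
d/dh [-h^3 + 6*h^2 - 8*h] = -3*h^2 + 12*h - 8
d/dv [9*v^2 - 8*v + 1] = 18*v - 8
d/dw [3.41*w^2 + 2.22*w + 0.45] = 6.82*w + 2.22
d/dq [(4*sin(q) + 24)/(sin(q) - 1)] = -28*cos(q)/(sin(q) - 1)^2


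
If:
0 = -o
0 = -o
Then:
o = 0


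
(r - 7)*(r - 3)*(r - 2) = r^3 - 12*r^2 + 41*r - 42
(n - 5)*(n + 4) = n^2 - n - 20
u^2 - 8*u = u*(u - 8)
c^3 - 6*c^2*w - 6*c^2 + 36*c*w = c*(c - 6)*(c - 6*w)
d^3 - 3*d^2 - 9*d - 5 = (d - 5)*(d + 1)^2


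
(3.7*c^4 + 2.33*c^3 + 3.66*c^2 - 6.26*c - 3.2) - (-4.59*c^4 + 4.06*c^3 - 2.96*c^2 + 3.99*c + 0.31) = 8.29*c^4 - 1.73*c^3 + 6.62*c^2 - 10.25*c - 3.51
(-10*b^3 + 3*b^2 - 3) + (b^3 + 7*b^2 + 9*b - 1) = -9*b^3 + 10*b^2 + 9*b - 4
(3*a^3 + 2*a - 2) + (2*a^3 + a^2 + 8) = 5*a^3 + a^2 + 2*a + 6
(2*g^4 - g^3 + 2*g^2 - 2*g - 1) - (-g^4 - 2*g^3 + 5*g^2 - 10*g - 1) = 3*g^4 + g^3 - 3*g^2 + 8*g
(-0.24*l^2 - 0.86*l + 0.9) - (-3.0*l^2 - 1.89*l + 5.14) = 2.76*l^2 + 1.03*l - 4.24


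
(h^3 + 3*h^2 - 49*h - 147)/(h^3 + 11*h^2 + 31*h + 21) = (h - 7)/(h + 1)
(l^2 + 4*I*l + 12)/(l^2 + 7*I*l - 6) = (l - 2*I)/(l + I)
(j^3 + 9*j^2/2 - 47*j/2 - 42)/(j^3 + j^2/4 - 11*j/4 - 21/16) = 8*(j^2 + 3*j - 28)/(8*j^2 - 10*j - 7)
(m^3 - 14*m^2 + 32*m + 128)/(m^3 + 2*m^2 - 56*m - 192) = (m^2 - 6*m - 16)/(m^2 + 10*m + 24)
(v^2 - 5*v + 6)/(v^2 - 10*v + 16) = (v - 3)/(v - 8)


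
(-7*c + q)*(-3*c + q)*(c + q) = 21*c^3 + 11*c^2*q - 9*c*q^2 + q^3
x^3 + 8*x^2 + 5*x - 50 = (x - 2)*(x + 5)^2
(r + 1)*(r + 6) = r^2 + 7*r + 6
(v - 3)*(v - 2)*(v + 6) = v^3 + v^2 - 24*v + 36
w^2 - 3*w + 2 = (w - 2)*(w - 1)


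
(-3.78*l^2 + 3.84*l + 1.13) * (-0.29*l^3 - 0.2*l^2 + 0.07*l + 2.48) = 1.0962*l^5 - 0.3576*l^4 - 1.3603*l^3 - 9.3316*l^2 + 9.6023*l + 2.8024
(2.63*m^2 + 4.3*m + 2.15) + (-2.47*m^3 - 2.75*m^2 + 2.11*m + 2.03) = -2.47*m^3 - 0.12*m^2 + 6.41*m + 4.18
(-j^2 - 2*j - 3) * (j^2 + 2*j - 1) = -j^4 - 4*j^3 - 6*j^2 - 4*j + 3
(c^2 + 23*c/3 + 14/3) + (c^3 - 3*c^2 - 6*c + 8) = c^3 - 2*c^2 + 5*c/3 + 38/3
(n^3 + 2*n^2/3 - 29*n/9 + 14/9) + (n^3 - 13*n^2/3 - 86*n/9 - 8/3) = 2*n^3 - 11*n^2/3 - 115*n/9 - 10/9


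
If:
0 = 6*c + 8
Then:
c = -4/3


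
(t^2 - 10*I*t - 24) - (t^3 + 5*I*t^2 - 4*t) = -t^3 + t^2 - 5*I*t^2 + 4*t - 10*I*t - 24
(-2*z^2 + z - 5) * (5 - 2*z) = 4*z^3 - 12*z^2 + 15*z - 25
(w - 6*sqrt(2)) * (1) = w - 6*sqrt(2)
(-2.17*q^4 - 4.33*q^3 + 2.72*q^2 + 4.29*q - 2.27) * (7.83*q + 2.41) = -16.9911*q^5 - 39.1336*q^4 + 10.8623*q^3 + 40.1459*q^2 - 7.4352*q - 5.4707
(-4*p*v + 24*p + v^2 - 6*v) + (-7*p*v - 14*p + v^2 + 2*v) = -11*p*v + 10*p + 2*v^2 - 4*v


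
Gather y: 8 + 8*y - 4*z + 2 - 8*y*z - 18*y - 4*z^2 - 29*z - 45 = y*(-8*z - 10) - 4*z^2 - 33*z - 35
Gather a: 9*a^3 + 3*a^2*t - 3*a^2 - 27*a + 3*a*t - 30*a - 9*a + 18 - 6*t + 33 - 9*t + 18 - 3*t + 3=9*a^3 + a^2*(3*t - 3) + a*(3*t - 66) - 18*t + 72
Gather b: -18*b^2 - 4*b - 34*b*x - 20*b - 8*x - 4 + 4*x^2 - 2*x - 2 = -18*b^2 + b*(-34*x - 24) + 4*x^2 - 10*x - 6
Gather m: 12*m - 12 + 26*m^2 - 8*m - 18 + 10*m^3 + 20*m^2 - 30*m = 10*m^3 + 46*m^2 - 26*m - 30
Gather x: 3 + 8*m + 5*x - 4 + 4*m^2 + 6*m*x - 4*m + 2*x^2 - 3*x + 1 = 4*m^2 + 4*m + 2*x^2 + x*(6*m + 2)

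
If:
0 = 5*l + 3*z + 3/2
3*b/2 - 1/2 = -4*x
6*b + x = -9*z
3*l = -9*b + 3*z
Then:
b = 5/72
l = -17/64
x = 19/192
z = -11/192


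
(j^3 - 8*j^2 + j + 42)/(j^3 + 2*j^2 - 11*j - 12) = (j^2 - 5*j - 14)/(j^2 + 5*j + 4)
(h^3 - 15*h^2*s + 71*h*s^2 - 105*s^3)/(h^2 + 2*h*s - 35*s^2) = (h^2 - 10*h*s + 21*s^2)/(h + 7*s)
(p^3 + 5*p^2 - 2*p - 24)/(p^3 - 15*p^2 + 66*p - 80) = (p^2 + 7*p + 12)/(p^2 - 13*p + 40)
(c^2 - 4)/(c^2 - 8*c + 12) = (c + 2)/(c - 6)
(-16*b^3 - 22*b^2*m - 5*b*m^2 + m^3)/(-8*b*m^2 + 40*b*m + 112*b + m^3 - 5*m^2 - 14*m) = (2*b^2 + 3*b*m + m^2)/(m^2 - 5*m - 14)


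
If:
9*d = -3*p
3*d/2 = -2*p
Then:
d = 0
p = 0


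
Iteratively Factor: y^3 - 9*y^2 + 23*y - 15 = (y - 5)*(y^2 - 4*y + 3) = (y - 5)*(y - 3)*(y - 1)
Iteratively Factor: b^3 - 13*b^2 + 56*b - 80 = (b - 5)*(b^2 - 8*b + 16) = (b - 5)*(b - 4)*(b - 4)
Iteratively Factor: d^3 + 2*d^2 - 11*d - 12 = (d + 1)*(d^2 + d - 12) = (d - 3)*(d + 1)*(d + 4)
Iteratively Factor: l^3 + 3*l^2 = (l)*(l^2 + 3*l) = l^2*(l + 3)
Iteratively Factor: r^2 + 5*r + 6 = (r + 2)*(r + 3)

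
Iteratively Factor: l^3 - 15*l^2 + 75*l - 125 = (l - 5)*(l^2 - 10*l + 25) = (l - 5)^2*(l - 5)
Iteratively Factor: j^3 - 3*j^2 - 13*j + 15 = (j - 1)*(j^2 - 2*j - 15) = (j - 5)*(j - 1)*(j + 3)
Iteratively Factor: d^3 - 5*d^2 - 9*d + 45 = (d - 5)*(d^2 - 9) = (d - 5)*(d - 3)*(d + 3)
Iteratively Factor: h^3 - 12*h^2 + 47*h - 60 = (h - 4)*(h^2 - 8*h + 15) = (h - 4)*(h - 3)*(h - 5)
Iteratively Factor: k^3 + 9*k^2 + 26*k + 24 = (k + 3)*(k^2 + 6*k + 8) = (k + 3)*(k + 4)*(k + 2)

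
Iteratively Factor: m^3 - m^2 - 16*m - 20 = (m - 5)*(m^2 + 4*m + 4) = (m - 5)*(m + 2)*(m + 2)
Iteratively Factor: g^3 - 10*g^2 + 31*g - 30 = (g - 5)*(g^2 - 5*g + 6) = (g - 5)*(g - 2)*(g - 3)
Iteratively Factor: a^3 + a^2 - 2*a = (a + 2)*(a^2 - a) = a*(a + 2)*(a - 1)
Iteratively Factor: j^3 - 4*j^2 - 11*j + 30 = (j - 2)*(j^2 - 2*j - 15) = (j - 5)*(j - 2)*(j + 3)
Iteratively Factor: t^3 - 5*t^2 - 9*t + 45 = (t - 3)*(t^2 - 2*t - 15) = (t - 3)*(t + 3)*(t - 5)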